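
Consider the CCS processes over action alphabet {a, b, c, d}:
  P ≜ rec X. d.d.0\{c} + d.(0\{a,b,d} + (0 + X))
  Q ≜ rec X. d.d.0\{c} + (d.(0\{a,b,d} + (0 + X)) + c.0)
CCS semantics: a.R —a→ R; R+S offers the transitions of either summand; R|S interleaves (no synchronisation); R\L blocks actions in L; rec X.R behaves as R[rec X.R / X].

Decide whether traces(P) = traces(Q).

Reachable graph of P (4 states):
  m0 = rec X. d.d.0\{c} + d.(0\{a,b,d} + (0 + X)) :: =d=> m1, =d=> m2
  m1 = 0\{a,b,d} + (0 + (rec X. d.d.0\{c} + d.(0\{a,b,d} + (0 + X)))) :: =d=> m1, =d=> m2
  m2 = d.0\{c} :: =d=> m3
  m3 = 0\{c} :: ∅
Reachable graph of Q (5 states):
  n0 = rec X. d.d.0\{c} + (d.(0\{a,b,d} + (0 + X)) + c.0) :: =c=> n1, =d=> n2, =d=> n3
  n1 = 0 :: ∅
  n2 = 0\{a,b,d} + (0 + (rec X. d.d.0\{c} + (d.(0\{a,b,d} + (0 + X)) + c.0))) :: =c=> n1, =d=> n2, =d=> n3
  n3 = d.0\{c} :: =d=> n4
  n4 = 0\{c} :: ∅
Run σ = ⟨c⟩ on Q: start {n0}
  step 1 (c): {n1}
  — Q admits the full trace.
Run σ = ⟨c⟩ on P: start {m0}
  step 1 (c): ∅ (P stuck)

NO — witness ⟨c⟩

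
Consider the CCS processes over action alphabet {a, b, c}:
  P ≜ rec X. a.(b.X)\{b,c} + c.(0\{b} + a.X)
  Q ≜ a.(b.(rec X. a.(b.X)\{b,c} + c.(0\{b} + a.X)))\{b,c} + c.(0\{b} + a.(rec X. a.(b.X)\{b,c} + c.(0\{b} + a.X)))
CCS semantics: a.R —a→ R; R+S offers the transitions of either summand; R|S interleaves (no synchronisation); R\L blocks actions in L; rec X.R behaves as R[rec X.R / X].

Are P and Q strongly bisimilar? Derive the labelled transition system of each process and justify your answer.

P ~ Q

LTS(P): 3 reachable states
  m0 = rec X. a.(b.X)\{b,c} + c.(0\{b} + a.X) → -a-> m1, -c-> m2
  m1 = (b.(rec X. a.(b.X)\{b,c} + c.(0\{b} + a.X)))\{b,c} → deadlocked
  m2 = 0\{b} + a.(rec X. a.(b.X)\{b,c} + c.(0\{b} + a.X)) → -a-> m0
LTS(Q): 4 reachable states
  n0 = a.(b.(rec X. a.(b.X)\{b,c} + c.(0\{b} + a.X)))\{b,c} + c.(0\{b} + a.(rec X. a.(b.X)\{b,c} + c.(0\{b} + a.X))) → -a-> n1, -c-> n2
  n1 = (b.(rec X. a.(b.X)\{b,c} + c.(0\{b} + a.X)))\{b,c} → deadlocked
  n2 = 0\{b} + a.(rec X. a.(b.X)\{b,c} + c.(0\{b} + a.X)) → -a-> n3
  n3 = rec X. a.(b.X)\{b,c} + c.(0\{b} + a.X) → -a-> n1, -c-> n2
Bisimilarity quotient blocks:
  B0 = {m0, n0, n3}
  B1 = {m2, n2}
  B2 = {m1, n1}
m0 ∈ B0, n0 ∈ B0 → same block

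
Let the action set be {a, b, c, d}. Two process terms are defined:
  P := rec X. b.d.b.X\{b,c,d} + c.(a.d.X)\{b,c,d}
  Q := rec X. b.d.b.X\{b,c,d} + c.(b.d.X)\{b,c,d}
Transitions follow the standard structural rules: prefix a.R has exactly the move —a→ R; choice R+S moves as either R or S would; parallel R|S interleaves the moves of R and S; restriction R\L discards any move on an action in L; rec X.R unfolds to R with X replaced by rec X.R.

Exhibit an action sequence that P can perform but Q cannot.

P's transition system — 6 states:
  s0 = rec X. b.d.b.X\{b,c,d} + c.(a.d.X)\{b,c,d} ⊢ -b-> s1, -c-> s2
  s1 = d.b.(rec X. b.d.b.X\{b,c,d} + c.(a.d.X)\{b,c,d})\{b,c,d} ⊢ -d-> s3
  s2 = (a.d.(rec X. b.d.b.X\{b,c,d} + c.(a.d.X)\{b,c,d}))\{b,c,d} ⊢ -a-> s4
  s3 = b.(rec X. b.d.b.X\{b,c,d} + c.(a.d.X)\{b,c,d})\{b,c,d} ⊢ -b-> s5
  s4 = (d.(rec X. b.d.b.X\{b,c,d} + c.(a.d.X)\{b,c,d}))\{b,c,d} ⊢ deadlocked
  s5 = (rec X. b.d.b.X\{b,c,d} + c.(a.d.X)\{b,c,d})\{b,c,d} ⊢ deadlocked
Q's transition system — 5 states:
  t0 = rec X. b.d.b.X\{b,c,d} + c.(b.d.X)\{b,c,d} ⊢ -b-> t1, -c-> t2
  t1 = d.b.(rec X. b.d.b.X\{b,c,d} + c.(b.d.X)\{b,c,d})\{b,c,d} ⊢ -d-> t3
  t2 = (b.d.(rec X. b.d.b.X\{b,c,d} + c.(b.d.X)\{b,c,d}))\{b,c,d} ⊢ deadlocked
  t3 = b.(rec X. b.d.b.X\{b,c,d} + c.(b.d.X)\{b,c,d})\{b,c,d} ⊢ -b-> t4
  t4 = (rec X. b.d.b.X\{b,c,d} + c.(b.d.X)\{b,c,d})\{b,c,d} ⊢ deadlocked
Trace ⟨ca⟩ through P, begin at {s0}:
  [1] c ⇒ {s2}
  [2] a ⇒ {s4}
  ✓ P
Trace ⟨ca⟩ through Q, begin at {t0}:
  [1] c ⇒ {t2}
  [2] a ⇒ ∅  — Q cannot continue

ca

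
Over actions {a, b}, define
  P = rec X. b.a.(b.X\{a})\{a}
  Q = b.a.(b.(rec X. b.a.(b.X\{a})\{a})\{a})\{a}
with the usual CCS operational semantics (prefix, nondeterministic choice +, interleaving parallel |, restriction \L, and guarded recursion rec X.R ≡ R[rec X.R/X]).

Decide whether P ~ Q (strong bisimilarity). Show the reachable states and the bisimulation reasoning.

Reachable graph of P (5 states):
  s0 = rec X. b.a.(b.X\{a})\{a} :: =b=> s1
  s1 = a.(b.(rec X. b.a.(b.X\{a})\{a})\{a})\{a} :: =a=> s2
  s2 = (b.(rec X. b.a.(b.X\{a})\{a})\{a})\{a} :: =b=> s3
  s3 = (rec X. b.a.(b.X\{a})\{a})\{a}\{a} :: =b=> s4
  s4 = (a.(b.(rec X. b.a.(b.X\{a})\{a})\{a})\{a})\{a}\{a} :: (no moves)
Reachable graph of Q (5 states):
  t0 = b.a.(b.(rec X. b.a.(b.X\{a})\{a})\{a})\{a} :: =b=> t1
  t1 = a.(b.(rec X. b.a.(b.X\{a})\{a})\{a})\{a} :: =a=> t2
  t2 = (b.(rec X. b.a.(b.X\{a})\{a})\{a})\{a} :: =b=> t3
  t3 = (rec X. b.a.(b.X\{a})\{a})\{a}\{a} :: =b=> t4
  t4 = (a.(b.(rec X. b.a.(b.X\{a})\{a})\{a})\{a})\{a}\{a} :: (no moves)
Partition-refinement fixed point:
  B0 = {s0, t0}
  B1 = {s1, t1}
  B2 = {s2, t2}
  B3 = {s3, t3}
  B4 = {s4, t4}
s0 ∈ B0, t0 ∈ B0 → same block

YES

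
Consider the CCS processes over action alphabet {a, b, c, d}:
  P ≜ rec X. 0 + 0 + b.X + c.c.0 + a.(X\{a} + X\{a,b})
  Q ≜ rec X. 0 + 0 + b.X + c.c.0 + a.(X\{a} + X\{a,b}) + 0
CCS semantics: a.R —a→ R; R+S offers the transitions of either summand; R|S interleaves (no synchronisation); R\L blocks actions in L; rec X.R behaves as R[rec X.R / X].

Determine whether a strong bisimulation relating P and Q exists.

Reachable graph of P (9 states):
  m0 = rec X. 0 + 0 + b.X + c.c.0 + a.(X\{a} + X\{a,b}) | --a--▸ m1, --b--▸ m0, --c--▸ m2
  m1 = (rec X. 0 + 0 + b.X + c.c.0 + a.(X\{a} + X\{a,b}))\{a} + (rec X. 0 + 0 + b.X + c.c.0 + a.(X\{a} + X\{a,b}))\{a,b} | --b--▸ m3, --c--▸ m4, --c--▸ m5
  m2 = c.0 | --c--▸ m6
  m3 = (rec X. 0 + 0 + b.X + c.c.0 + a.(X\{a} + X\{a,b}))\{a} | --b--▸ m3, --c--▸ m5
  m4 = (c.0)\{a,b} | --c--▸ m7
  m5 = (c.0)\{a} | --c--▸ m8
  m6 = 0 | deadlocked
  m7 = 0\{a,b} | deadlocked
  m8 = 0\{a} | deadlocked
Reachable graph of Q (9 states):
  n0 = rec X. 0 + 0 + b.X + c.c.0 + a.(X\{a} + X\{a,b}) + 0 | --a--▸ n1, --b--▸ n0, --c--▸ n2
  n1 = (rec X. 0 + 0 + b.X + c.c.0 + a.(X\{a} + X\{a,b}) + 0)\{a} + (rec X. 0 + 0 + b.X + c.c.0 + a.(X\{a} + X\{a,b}) + 0)\{a,b} | --b--▸ n3, --c--▸ n4, --c--▸ n5
  n2 = c.0 | --c--▸ n6
  n3 = (rec X. 0 + 0 + b.X + c.c.0 + a.(X\{a} + X\{a,b}) + 0)\{a} | --b--▸ n3, --c--▸ n5
  n4 = (c.0)\{a,b} | --c--▸ n7
  n5 = (c.0)\{a} | --c--▸ n8
  n6 = 0 | deadlocked
  n7 = 0\{a,b} | deadlocked
  n8 = 0\{a} | deadlocked
Coarsest stable partition (strong bisimilarity classes):
  B0 = {m0, n0}
  B1 = {m1, m3, n1, n3}
  B2 = {m2, m4, m5, n2, n4, n5}
  B3 = {m6, m7, m8, n6, n7, n8}
m0 ∈ B0, n0 ∈ B0 → same block

YES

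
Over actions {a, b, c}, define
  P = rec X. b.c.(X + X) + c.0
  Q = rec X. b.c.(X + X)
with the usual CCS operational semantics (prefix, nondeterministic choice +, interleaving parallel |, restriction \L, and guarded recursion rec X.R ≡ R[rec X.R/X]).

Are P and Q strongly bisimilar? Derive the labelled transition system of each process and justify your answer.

NO

LTS(P): 4 reachable states
  u0 = rec X. b.c.(X + X) + c.0 | -b-> u1, -c-> u2
  u1 = c.((rec X. b.c.(X + X) + c.0) + (rec X. b.c.(X + X) + c.0)) | -c-> u3
  u2 = 0 | ·
  u3 = (rec X. b.c.(X + X) + c.0) + (rec X. b.c.(X + X) + c.0) | -b-> u1, -c-> u2
LTS(Q): 3 reachable states
  v0 = rec X. b.c.(X + X) | -b-> v1
  v1 = c.((rec X. b.c.(X + X)) + (rec X. b.c.(X + X))) | -c-> v2
  v2 = (rec X. b.c.(X + X)) + (rec X. b.c.(X + X)) | -b-> v1
Coarsest stable partition (strong bisimilarity classes):
  B0 = {u0, u3}
  B1 = {u2}
  B2 = {u1}
  B3 = {v0, v2}
  B4 = {v1}
u0 ∈ B0, v0 ∈ B3 → different blocks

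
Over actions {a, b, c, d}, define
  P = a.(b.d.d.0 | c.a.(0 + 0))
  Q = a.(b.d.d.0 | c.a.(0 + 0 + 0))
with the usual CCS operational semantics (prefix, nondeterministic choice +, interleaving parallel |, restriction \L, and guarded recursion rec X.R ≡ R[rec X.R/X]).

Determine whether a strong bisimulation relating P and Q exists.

Reachable graph of P (13 states):
  u0 = a.(b.d.d.0 | c.a.(0 + 0)) | ··a··> u1
  u1 = b.d.d.0 | c.a.(0 + 0) | ··b··> u2, ··c··> u3
  u2 = d.d.0 | c.a.(0 + 0) | ··c··> u4, ··d··> u5
  u3 = b.d.d.0 | a.(0 + 0) | ··a··> u6, ··b··> u4
  u4 = d.d.0 | a.(0 + 0) | ··a··> u7, ··d··> u8
  u5 = d.0 | c.a.(0 + 0) | ··c··> u8, ··d··> u9
  u6 = b.d.d.0 | (0 + 0) | ··b··> u7
  u7 = d.d.0 | (0 + 0) | ··d··> u10
  u8 = d.0 | a.(0 + 0) | ··a··> u10, ··d··> u11
  u9 = 0 | c.a.(0 + 0) | ··c··> u11
  u10 = d.0 | (0 + 0) | ··d··> u12
  u11 = 0 | a.(0 + 0) | ··a··> u12
  u12 = 0 | (0 + 0) | ·
Reachable graph of Q (13 states):
  v0 = a.(b.d.d.0 | c.a.(0 + 0 + 0)) | ··a··> v1
  v1 = b.d.d.0 | c.a.(0 + 0 + 0) | ··b··> v2, ··c··> v3
  v2 = d.d.0 | c.a.(0 + 0 + 0) | ··c··> v4, ··d··> v5
  v3 = b.d.d.0 | a.(0 + 0 + 0) | ··a··> v6, ··b··> v4
  v4 = d.d.0 | a.(0 + 0 + 0) | ··a··> v7, ··d··> v8
  v5 = d.0 | c.a.(0 + 0 + 0) | ··c··> v8, ··d··> v9
  v6 = b.d.d.0 | (0 + 0 + 0) | ··b··> v7
  v7 = d.d.0 | (0 + 0 + 0) | ··d··> v10
  v8 = d.0 | a.(0 + 0 + 0) | ··a··> v10, ··d··> v11
  v9 = 0 | c.a.(0 + 0 + 0) | ··c··> v11
  v10 = d.0 | (0 + 0 + 0) | ··d··> v12
  v11 = 0 | a.(0 + 0 + 0) | ··a··> v12
  v12 = 0 | (0 + 0 + 0) | ·
Partition-refinement fixed point:
  B0 = {u0, v0}
  B1 = {u1, v1}
  B2 = {u2, v2}
  B3 = {u5, v5}
  B4 = {u9, v9}
  B5 = {u11, v11}
  B6 = {u12, v12}
  B7 = {u8, v8}
  B8 = {u10, v10}
  B9 = {u4, v4}
  B10 = {u7, v7}
  B11 = {u3, v3}
  B12 = {u6, v6}
u0 ∈ B0, v0 ∈ B0 → same block

P ~ Q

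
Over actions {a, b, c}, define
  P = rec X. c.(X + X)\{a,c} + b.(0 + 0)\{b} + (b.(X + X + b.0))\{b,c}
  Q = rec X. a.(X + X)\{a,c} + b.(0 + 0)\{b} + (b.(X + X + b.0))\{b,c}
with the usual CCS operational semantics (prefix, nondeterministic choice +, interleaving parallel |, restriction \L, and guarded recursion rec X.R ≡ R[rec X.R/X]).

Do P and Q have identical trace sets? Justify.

P's transition system — 4 states:
  u0 = rec X. c.(X + X)\{a,c} + b.(0 + 0)\{b} + (b.(X + X + b.0))\{b,c} | =b=> u1, =c=> u2
  u1 = (0 + 0)\{b} | ·
  u2 = ((rec X. c.(X + X)\{a,c} + b.(0 + 0)\{b} + (b.(X + X + b.0))\{b,c}) + (rec X. c.(X + X)\{a,c} + b.(0 + 0)\{b} + (b.(X + X + b.0))\{b,c}))\{a,c} | =b=> u3
  u3 = (0 + 0)\{b}\{a,c} | ·
Q's transition system — 4 states:
  v0 = rec X. a.(X + X)\{a,c} + b.(0 + 0)\{b} + (b.(X + X + b.0))\{b,c} | =a=> v1, =b=> v2
  v1 = ((rec X. a.(X + X)\{a,c} + b.(0 + 0)\{b} + (b.(X + X + b.0))\{b,c}) + (rec X. a.(X + X)\{a,c} + b.(0 + 0)\{b} + (b.(X + X + b.0))\{b,c}))\{a,c} | =b=> v3
  v2 = (0 + 0)\{b} | ·
  v3 = (0 + 0)\{b}\{a,c} | ·
Trace ⟨c⟩ through P, begin at {u0}:
  [1] c ⇒ {u2}
  ✓ P
Trace ⟨c⟩ through Q, begin at {v0}:
  [1] c ⇒ ∅  — Q cannot continue

trace-distinct — witness ⟨c⟩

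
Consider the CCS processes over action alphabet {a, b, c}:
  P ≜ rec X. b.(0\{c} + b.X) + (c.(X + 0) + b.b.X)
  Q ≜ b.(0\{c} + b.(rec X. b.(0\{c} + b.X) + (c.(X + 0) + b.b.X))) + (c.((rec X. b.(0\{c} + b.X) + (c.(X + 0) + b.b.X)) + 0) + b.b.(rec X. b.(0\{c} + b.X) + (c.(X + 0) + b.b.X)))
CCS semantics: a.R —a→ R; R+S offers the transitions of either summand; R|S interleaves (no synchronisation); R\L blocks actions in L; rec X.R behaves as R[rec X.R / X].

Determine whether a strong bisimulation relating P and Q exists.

YES

LTS(P): 4 reachable states
  p0 = rec X. b.(0\{c} + b.X) + (c.(X + 0) + b.b.X) ⊢ =b=> p1, =b=> p2, =c=> p3
  p1 = 0\{c} + b.(rec X. b.(0\{c} + b.X) + (c.(X + 0) + b.b.X)) ⊢ =b=> p0
  p2 = b.(rec X. b.(0\{c} + b.X) + (c.(X + 0) + b.b.X)) ⊢ =b=> p0
  p3 = (rec X. b.(0\{c} + b.X) + (c.(X + 0) + b.b.X)) + 0 ⊢ =b=> p1, =b=> p2, =c=> p3
LTS(Q): 5 reachable states
  q0 = b.(0\{c} + b.(rec X. b.(0\{c} + b.X) + (c.(X + 0) + b.b.X))) + (c.((rec X. b.(0\{c} + b.X) + (c.(X + 0) + b.b.X)) + 0) + b.b.(rec X. b.(0\{c} + b.X) + (c.(X + 0) + b.b.X))) ⊢ =b=> q1, =b=> q2, =c=> q3
  q1 = 0\{c} + b.(rec X. b.(0\{c} + b.X) + (c.(X + 0) + b.b.X)) ⊢ =b=> q4
  q2 = b.(rec X. b.(0\{c} + b.X) + (c.(X + 0) + b.b.X)) ⊢ =b=> q4
  q3 = (rec X. b.(0\{c} + b.X) + (c.(X + 0) + b.b.X)) + 0 ⊢ =b=> q1, =b=> q2, =c=> q3
  q4 = rec X. b.(0\{c} + b.X) + (c.(X + 0) + b.b.X) ⊢ =b=> q1, =b=> q2, =c=> q3
Coarsest stable partition (strong bisimilarity classes):
  B0 = {p0, p3, q0, q3, q4}
  B1 = {p1, p2, q1, q2}
p0 ∈ B0, q0 ∈ B0 → same block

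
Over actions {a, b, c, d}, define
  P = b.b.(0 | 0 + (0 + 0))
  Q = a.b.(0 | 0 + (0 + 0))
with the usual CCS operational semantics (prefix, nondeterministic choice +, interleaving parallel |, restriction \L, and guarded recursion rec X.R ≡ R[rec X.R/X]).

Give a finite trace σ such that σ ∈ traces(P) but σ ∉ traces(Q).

Reachable graph of P (3 states):
  p0 = b.b.(0 | 0 + (0 + 0)) has moves ··b··> p1
  p1 = b.(0 | 0 + (0 + 0)) has moves ··b··> p2
  p2 = 0 | 0 + (0 + 0) has moves (no moves)
Reachable graph of Q (3 states):
  q0 = a.b.(0 | 0 + (0 + 0)) has moves ··a··> q1
  q1 = b.(0 | 0 + (0 + 0)) has moves ··b··> q2
  q2 = 0 | 0 + (0 + 0) has moves (no moves)
Executing b from P (initial set {p0}):
  [1] b ⇒ {p1}
  — P admits the full trace.
Executing b from Q (initial set {q0}):
  [1] b ⇒ ∅ (Q stuck)

b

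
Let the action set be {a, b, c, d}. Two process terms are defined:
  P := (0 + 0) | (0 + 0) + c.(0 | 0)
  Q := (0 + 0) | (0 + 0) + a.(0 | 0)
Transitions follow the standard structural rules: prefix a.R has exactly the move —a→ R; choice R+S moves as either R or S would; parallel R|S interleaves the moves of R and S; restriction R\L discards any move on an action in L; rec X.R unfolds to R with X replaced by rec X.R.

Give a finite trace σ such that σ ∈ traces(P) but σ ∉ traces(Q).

c

LTS(P): 2 reachable states
  s0 = (0 + 0) | (0 + 0) + c.(0 | 0) → —c→ s1
  s1 = 0 | 0 → stopped
LTS(Q): 2 reachable states
  t0 = (0 + 0) | (0 + 0) + a.(0 | 0) → —a→ t1
  t1 = 0 | 0 → stopped
Executing c from P (initial set {s0}):
  step 1 (c): {s1}
  — P admits the full trace.
Executing c from Q (initial set {t0}):
  step 1 (c): no successor for Q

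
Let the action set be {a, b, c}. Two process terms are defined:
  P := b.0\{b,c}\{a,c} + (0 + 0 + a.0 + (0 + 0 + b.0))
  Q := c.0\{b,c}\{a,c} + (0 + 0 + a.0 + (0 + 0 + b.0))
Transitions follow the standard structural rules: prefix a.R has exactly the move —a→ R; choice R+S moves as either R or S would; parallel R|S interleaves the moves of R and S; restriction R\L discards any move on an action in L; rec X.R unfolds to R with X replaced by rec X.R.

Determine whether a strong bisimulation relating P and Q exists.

Reachable graph of P (3 states):
  s0 = b.0\{b,c}\{a,c} + (0 + 0 + a.0 + (0 + 0 + b.0)) has moves -a-> s1, -b-> s1, -b-> s2
  s1 = 0 has moves deadlocked
  s2 = 0\{b,c}\{a,c} has moves deadlocked
Reachable graph of Q (3 states):
  t0 = c.0\{b,c}\{a,c} + (0 + 0 + a.0 + (0 + 0 + b.0)) has moves -a-> t1, -b-> t1, -c-> t2
  t1 = 0 has moves deadlocked
  t2 = 0\{b,c}\{a,c} has moves deadlocked
Partition-refinement fixed point:
  B0 = {s0}
  B1 = {s1, s2, t1, t2}
  B2 = {t0}
s0 ∈ B0, t0 ∈ B2 → different blocks

NO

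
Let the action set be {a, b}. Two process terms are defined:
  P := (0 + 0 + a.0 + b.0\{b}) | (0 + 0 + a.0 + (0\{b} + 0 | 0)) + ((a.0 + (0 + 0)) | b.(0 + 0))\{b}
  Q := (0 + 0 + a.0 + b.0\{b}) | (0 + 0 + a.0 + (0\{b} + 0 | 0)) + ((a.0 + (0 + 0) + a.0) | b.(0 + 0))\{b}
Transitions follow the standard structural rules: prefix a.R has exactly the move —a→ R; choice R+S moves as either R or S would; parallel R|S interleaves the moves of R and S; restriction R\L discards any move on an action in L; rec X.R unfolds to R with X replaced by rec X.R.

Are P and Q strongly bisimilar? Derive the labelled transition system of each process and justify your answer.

P's transition system — 7 states:
  u0 = (0 + 0 + a.0 + b.0\{b}) | (0 + 0 + a.0 + (0\{b} + 0 | 0)) + ((a.0 + (0 + 0)) | b.(0 + 0))\{b} ⊢ —a→ u1, —a→ u2, —a→ u3, —b→ u4
  u1 = (0 + 0 + a.0 + b.0\{b}) | 0 ⊢ —a→ u5, —b→ u6
  u2 = (0 | b.(0 + 0))\{b} ⊢ ·
  u3 = 0 | (0 + 0 + a.0 + (0\{b} + 0 | 0)) ⊢ —a→ u5
  u4 = 0\{b} | (0 + 0 + a.0 + (0\{b} + 0 | 0)) ⊢ —a→ u6
  u5 = 0 | 0 ⊢ ·
  u6 = 0\{b} | 0 ⊢ ·
Q's transition system — 7 states:
  v0 = (0 + 0 + a.0 + b.0\{b}) | (0 + 0 + a.0 + (0\{b} + 0 | 0)) + ((a.0 + (0 + 0) + a.0) | b.(0 + 0))\{b} ⊢ —a→ v1, —a→ v2, —a→ v3, —b→ v4
  v1 = (0 + 0 + a.0 + b.0\{b}) | 0 ⊢ —a→ v5, —b→ v6
  v2 = (0 | b.(0 + 0))\{b} ⊢ ·
  v3 = 0 | (0 + 0 + a.0 + (0\{b} + 0 | 0)) ⊢ —a→ v5
  v4 = 0\{b} | (0 + 0 + a.0 + (0\{b} + 0 | 0)) ⊢ —a→ v6
  v5 = 0 | 0 ⊢ ·
  v6 = 0\{b} | 0 ⊢ ·
Coarsest stable partition (strong bisimilarity classes):
  B0 = {u0, v0}
  B1 = {u1, v1}
  B2 = {u2, u5, u6, v2, v5, v6}
  B3 = {u3, u4, v3, v4}
u0 ∈ B0, v0 ∈ B0 → same block

YES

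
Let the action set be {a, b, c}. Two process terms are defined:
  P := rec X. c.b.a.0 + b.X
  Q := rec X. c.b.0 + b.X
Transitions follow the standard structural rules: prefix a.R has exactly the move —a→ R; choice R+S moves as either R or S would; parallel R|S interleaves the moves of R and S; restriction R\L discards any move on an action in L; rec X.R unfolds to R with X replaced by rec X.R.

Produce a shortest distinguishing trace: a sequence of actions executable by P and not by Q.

cba

P's transition system — 4 states:
  m0 = rec X. c.b.a.0 + b.X has moves -b-> m0, -c-> m1
  m1 = b.a.0 has moves -b-> m2
  m2 = a.0 has moves -a-> m3
  m3 = 0 has moves ·
Q's transition system — 3 states:
  n0 = rec X. c.b.0 + b.X has moves -b-> n0, -c-> n1
  n1 = b.0 has moves -b-> n2
  n2 = 0 has moves ·
Trace ⟨cba⟩ through P, begin at {m0}:
  after c @ step 1: {m1}
  after b @ step 2: {m2}
  after a @ step 3: {m3}
  P completes σ.
Trace ⟨cba⟩ through Q, begin at {n0}:
  after c @ step 1: {n1}
  after b @ step 2: {n2}
  after a @ step 3: no successor for Q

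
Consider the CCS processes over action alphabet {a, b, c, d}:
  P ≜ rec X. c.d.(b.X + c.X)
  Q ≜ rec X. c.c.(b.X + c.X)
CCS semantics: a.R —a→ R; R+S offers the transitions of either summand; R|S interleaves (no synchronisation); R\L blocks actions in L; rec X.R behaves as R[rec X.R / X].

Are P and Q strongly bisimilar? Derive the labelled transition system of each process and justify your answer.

LTS(P): 3 reachable states
  u0 = rec X. c.d.(b.X + c.X) has moves --c--▸ u1
  u1 = d.(b.(rec X. c.d.(b.X + c.X)) + c.(rec X. c.d.(b.X + c.X))) has moves --d--▸ u2
  u2 = b.(rec X. c.d.(b.X + c.X)) + c.(rec X. c.d.(b.X + c.X)) has moves --b--▸ u0, --c--▸ u0
LTS(Q): 3 reachable states
  v0 = rec X. c.c.(b.X + c.X) has moves --c--▸ v1
  v1 = c.(b.(rec X. c.c.(b.X + c.X)) + c.(rec X. c.c.(b.X + c.X))) has moves --c--▸ v2
  v2 = b.(rec X. c.c.(b.X + c.X)) + c.(rec X. c.c.(b.X + c.X)) has moves --b--▸ v0, --c--▸ v0
Coarsest stable partition (strong bisimilarity classes):
  B0 = {u0}
  B1 = {u1}
  B2 = {u2}
  B3 = {v0}
  B4 = {v1}
  B5 = {v2}
u0 ∈ B0, v0 ∈ B3 → different blocks

NO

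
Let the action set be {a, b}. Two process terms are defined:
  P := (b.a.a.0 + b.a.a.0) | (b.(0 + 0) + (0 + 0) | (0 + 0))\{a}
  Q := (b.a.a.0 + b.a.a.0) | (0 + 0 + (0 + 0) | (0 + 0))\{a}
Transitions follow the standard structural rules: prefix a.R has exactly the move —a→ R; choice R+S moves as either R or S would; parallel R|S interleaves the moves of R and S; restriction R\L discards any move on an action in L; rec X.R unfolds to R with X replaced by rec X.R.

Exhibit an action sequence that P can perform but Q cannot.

P's transition system — 8 states:
  m0 = (b.a.a.0 + b.a.a.0) | (b.(0 + 0) + (0 + 0) | (0 + 0))\{a} | -b-> m1, -b-> m2
  m1 = (b.a.a.0 + b.a.a.0) | (0 + 0)\{a} | -b-> m3
  m2 = a.a.0 | (b.(0 + 0) + (0 + 0) | (0 + 0))\{a} | -a-> m4, -b-> m3
  m3 = a.a.0 | (0 + 0)\{a} | -a-> m5
  m4 = a.0 | (b.(0 + 0) + (0 + 0) | (0 + 0))\{a} | -a-> m6, -b-> m5
  m5 = a.0 | (0 + 0)\{a} | -a-> m7
  m6 = 0 | (b.(0 + 0) + (0 + 0) | (0 + 0))\{a} | -b-> m7
  m7 = 0 | (0 + 0)\{a} | ·
Q's transition system — 4 states:
  n0 = (b.a.a.0 + b.a.a.0) | (0 + 0 + (0 + 0) | (0 + 0))\{a} | -b-> n1
  n1 = a.a.0 | (0 + 0 + (0 + 0) | (0 + 0))\{a} | -a-> n2
  n2 = a.0 | (0 + 0 + (0 + 0) | (0 + 0))\{a} | -a-> n3
  n3 = 0 | (0 + 0 + (0 + 0) | (0 + 0))\{a} | ·
Executing bb from P (initial set {m0}):
  step 1 (b): {m1, m2}
  step 2 (b): {m3}
  — P admits the full trace.
Executing bb from Q (initial set {n0}):
  step 1 (b): {n1}
  step 2 (b): ∅  — Q cannot continue

bb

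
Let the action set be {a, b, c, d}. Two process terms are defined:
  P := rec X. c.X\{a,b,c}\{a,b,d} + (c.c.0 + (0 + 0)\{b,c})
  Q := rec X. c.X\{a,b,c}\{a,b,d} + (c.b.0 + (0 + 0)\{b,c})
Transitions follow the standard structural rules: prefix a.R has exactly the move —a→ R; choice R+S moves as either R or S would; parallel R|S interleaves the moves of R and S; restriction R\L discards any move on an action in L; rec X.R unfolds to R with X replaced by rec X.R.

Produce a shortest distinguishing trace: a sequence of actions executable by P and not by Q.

cc

LTS(P): 4 reachable states
  u0 = rec X. c.X\{a,b,c}\{a,b,d} + (c.c.0 + (0 + 0)\{b,c}) :: ··c··> u1, ··c··> u2
  u1 = (rec X. c.X\{a,b,c}\{a,b,d} + (c.c.0 + (0 + 0)\{b,c}))\{a,b,c}\{a,b,d} :: ∅
  u2 = c.0 :: ··c··> u3
  u3 = 0 :: ∅
LTS(Q): 4 reachable states
  v0 = rec X. c.X\{a,b,c}\{a,b,d} + (c.b.0 + (0 + 0)\{b,c}) :: ··c··> v1, ··c··> v2
  v1 = (rec X. c.X\{a,b,c}\{a,b,d} + (c.b.0 + (0 + 0)\{b,c}))\{a,b,c}\{a,b,d} :: ∅
  v2 = b.0 :: ··b··> v3
  v3 = 0 :: ∅
Trace ⟨cc⟩ through P, begin at {u0}:
  after c @ step 1: {u1, u2}
  after c @ step 2: {u3}
  P completes σ.
Trace ⟨cc⟩ through Q, begin at {v0}:
  after c @ step 1: {v1, v2}
  after c @ step 2: ∅ (Q stuck)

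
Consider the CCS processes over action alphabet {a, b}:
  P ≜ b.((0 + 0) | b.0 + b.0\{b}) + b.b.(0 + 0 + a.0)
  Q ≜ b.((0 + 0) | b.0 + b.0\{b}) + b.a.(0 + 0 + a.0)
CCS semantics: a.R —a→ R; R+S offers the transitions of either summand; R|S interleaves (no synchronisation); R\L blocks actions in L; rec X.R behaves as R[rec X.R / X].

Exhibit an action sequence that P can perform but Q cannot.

bba

Reachable graph of P (7 states):
  m0 = b.((0 + 0) | b.0 + b.0\{b}) + b.b.(0 + 0 + a.0) ⊢ —b→ m1, —b→ m2
  m1 = (0 + 0) | b.0 + b.0\{b} ⊢ —b→ m3, —b→ m4
  m2 = b.(0 + 0 + a.0) ⊢ —b→ m5
  m3 = (0 + 0) | 0 ⊢ ∅
  m4 = 0\{b} ⊢ ∅
  m5 = 0 + 0 + a.0 ⊢ —a→ m6
  m6 = 0 ⊢ ∅
Reachable graph of Q (7 states):
  n0 = b.((0 + 0) | b.0 + b.0\{b}) + b.a.(0 + 0 + a.0) ⊢ —b→ n1, —b→ n2
  n1 = (0 + 0) | b.0 + b.0\{b} ⊢ —b→ n3, —b→ n4
  n2 = a.(0 + 0 + a.0) ⊢ —a→ n5
  n3 = (0 + 0) | 0 ⊢ ∅
  n4 = 0\{b} ⊢ ∅
  n5 = 0 + 0 + a.0 ⊢ —a→ n6
  n6 = 0 ⊢ ∅
Trace ⟨bba⟩ through P, begin at {m0}:
  [1] b ⇒ {m1, m2}
  [2] b ⇒ {m3, m4, m5}
  [3] a ⇒ {m6}
  P completes σ.
Trace ⟨bba⟩ through Q, begin at {n0}:
  [1] b ⇒ {n1, n2}
  [2] b ⇒ {n3, n4}
  [3] a ⇒ ∅ (Q stuck)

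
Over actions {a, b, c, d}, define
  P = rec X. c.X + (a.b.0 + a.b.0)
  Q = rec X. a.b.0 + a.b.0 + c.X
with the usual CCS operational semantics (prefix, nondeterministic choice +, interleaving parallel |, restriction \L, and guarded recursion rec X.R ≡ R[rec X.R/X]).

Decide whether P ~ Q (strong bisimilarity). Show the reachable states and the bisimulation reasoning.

P's transition system — 3 states:
  u0 = rec X. c.X + (a.b.0 + a.b.0) :: --a--▸ u1, --c--▸ u0
  u1 = b.0 :: --b--▸ u2
  u2 = 0 :: ·
Q's transition system — 3 states:
  v0 = rec X. a.b.0 + a.b.0 + c.X :: --a--▸ v1, --c--▸ v0
  v1 = b.0 :: --b--▸ v2
  v2 = 0 :: ·
Coarsest stable partition (strong bisimilarity classes):
  B0 = {u0, v0}
  B1 = {u1, v1}
  B2 = {u2, v2}
u0 ∈ B0, v0 ∈ B0 → same block

bisimilar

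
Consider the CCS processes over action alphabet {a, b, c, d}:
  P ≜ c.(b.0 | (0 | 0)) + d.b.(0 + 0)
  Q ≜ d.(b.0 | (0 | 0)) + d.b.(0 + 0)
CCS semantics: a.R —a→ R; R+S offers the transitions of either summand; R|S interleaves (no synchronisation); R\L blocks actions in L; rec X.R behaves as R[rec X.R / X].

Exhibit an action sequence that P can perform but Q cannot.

P's transition system — 5 states:
  m0 = c.(b.0 | (0 | 0)) + d.b.(0 + 0) has moves -c-> m1, -d-> m2
  m1 = b.0 | (0 | 0) has moves -b-> m3
  m2 = b.(0 + 0) has moves -b-> m4
  m3 = 0 | (0 | 0) has moves ·
  m4 = 0 + 0 has moves ·
Q's transition system — 5 states:
  n0 = d.(b.0 | (0 | 0)) + d.b.(0 + 0) has moves -d-> n1, -d-> n2
  n1 = b.(0 + 0) has moves -b-> n3
  n2 = b.0 | (0 | 0) has moves -b-> n4
  n3 = 0 + 0 has moves ·
  n4 = 0 | (0 | 0) has moves ·
Trace ⟨c⟩ through P, begin at {m0}:
  step 1 (c): {m1}
  ✓ P
Trace ⟨c⟩ through Q, begin at {n0}:
  step 1 (c): no successor for Q

c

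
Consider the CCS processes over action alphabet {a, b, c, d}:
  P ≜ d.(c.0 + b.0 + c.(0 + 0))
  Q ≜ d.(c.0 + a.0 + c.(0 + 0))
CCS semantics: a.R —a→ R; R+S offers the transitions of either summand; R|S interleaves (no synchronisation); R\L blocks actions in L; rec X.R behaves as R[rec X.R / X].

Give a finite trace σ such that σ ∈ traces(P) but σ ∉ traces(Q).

P's transition system — 4 states:
  m0 = d.(c.0 + b.0 + c.(0 + 0)) ⊢ =d=> m1
  m1 = c.0 + b.0 + c.(0 + 0) ⊢ =b=> m2, =c=> m2, =c=> m3
  m2 = 0 ⊢ ·
  m3 = 0 + 0 ⊢ ·
Q's transition system — 4 states:
  n0 = d.(c.0 + a.0 + c.(0 + 0)) ⊢ =d=> n1
  n1 = c.0 + a.0 + c.(0 + 0) ⊢ =a=> n2, =c=> n2, =c=> n3
  n2 = 0 ⊢ ·
  n3 = 0 + 0 ⊢ ·
Trace ⟨db⟩ through P, begin at {m0}:
  step 1 (d): {m1}
  step 2 (b): {m2}
  ✓ P
Trace ⟨db⟩ through Q, begin at {n0}:
  step 1 (d): {n1}
  step 2 (b): ∅  — Q cannot continue

db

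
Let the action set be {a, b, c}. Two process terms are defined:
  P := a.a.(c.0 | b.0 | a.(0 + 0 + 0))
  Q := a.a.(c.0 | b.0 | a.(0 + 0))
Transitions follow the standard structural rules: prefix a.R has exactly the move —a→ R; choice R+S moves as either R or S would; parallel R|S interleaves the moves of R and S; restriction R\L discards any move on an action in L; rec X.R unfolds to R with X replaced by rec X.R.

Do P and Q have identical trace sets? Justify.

YES

P's transition system — 10 states:
  u0 = a.a.(c.0 | b.0 | a.(0 + 0 + 0)) :: ··a··> u1
  u1 = a.(c.0 | b.0 | a.(0 + 0 + 0)) :: ··a··> u2
  u2 = c.0 | b.0 | a.(0 + 0 + 0) :: ··a··> u3, ··b··> u4, ··c··> u5
  u3 = c.0 | b.0 | (0 + 0 + 0) :: ··b··> u6, ··c··> u7
  u4 = c.0 | 0 | a.(0 + 0 + 0) :: ··a··> u6, ··c··> u8
  u5 = 0 | b.0 | a.(0 + 0 + 0) :: ··a··> u7, ··b··> u8
  u6 = c.0 | 0 | (0 + 0 + 0) :: ··c··> u9
  u7 = 0 | b.0 | (0 + 0 + 0) :: ··b··> u9
  u8 = 0 | 0 | a.(0 + 0 + 0) :: ··a··> u9
  u9 = 0 | 0 | (0 + 0 + 0) :: ∅
Q's transition system — 10 states:
  v0 = a.a.(c.0 | b.0 | a.(0 + 0)) :: ··a··> v1
  v1 = a.(c.0 | b.0 | a.(0 + 0)) :: ··a··> v2
  v2 = c.0 | b.0 | a.(0 + 0) :: ··a··> v3, ··b··> v4, ··c··> v5
  v3 = c.0 | b.0 | (0 + 0) :: ··b··> v6, ··c··> v7
  v4 = c.0 | 0 | a.(0 + 0) :: ··a··> v6, ··c··> v8
  v5 = 0 | b.0 | a.(0 + 0) :: ··a··> v7, ··b··> v8
  v6 = c.0 | 0 | (0 + 0) :: ··c··> v9
  v7 = 0 | b.0 | (0 + 0) :: ··b··> v9
  v8 = 0 | 0 | a.(0 + 0) :: ··a··> v9
  v9 = 0 | 0 | (0 + 0) :: ∅
Bisimilarity quotient blocks:
  B0 = {u0, v0}
  B1 = {u1, v1}
  B2 = {u2, v2}
  B3 = {u5, v5}
  B4 = {u7, v7}
  B5 = {u9, v9}
  B6 = {u8, v8}
  B7 = {u3, v3}
  B8 = {u6, v6}
  B9 = {u4, v4}
u0 ∈ B0, v0 ∈ B0 → same block
Bisimilar ⇒ trace-equivalent.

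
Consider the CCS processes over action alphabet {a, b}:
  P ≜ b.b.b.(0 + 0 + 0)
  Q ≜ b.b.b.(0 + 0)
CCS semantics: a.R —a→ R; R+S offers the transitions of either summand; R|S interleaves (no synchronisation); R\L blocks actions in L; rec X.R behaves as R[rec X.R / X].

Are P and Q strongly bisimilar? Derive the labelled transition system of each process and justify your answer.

P's transition system — 4 states:
  m0 = b.b.b.(0 + 0 + 0) → ··b··> m1
  m1 = b.b.(0 + 0 + 0) → ··b··> m2
  m2 = b.(0 + 0 + 0) → ··b··> m3
  m3 = 0 + 0 + 0 → ∅
Q's transition system — 4 states:
  n0 = b.b.b.(0 + 0) → ··b··> n1
  n1 = b.b.(0 + 0) → ··b··> n2
  n2 = b.(0 + 0) → ··b··> n3
  n3 = 0 + 0 → ∅
Coarsest stable partition (strong bisimilarity classes):
  B0 = {m0, n0}
  B1 = {m1, n1}
  B2 = {m2, n2}
  B3 = {m3, n3}
m0 ∈ B0, n0 ∈ B0 → same block

P ~ Q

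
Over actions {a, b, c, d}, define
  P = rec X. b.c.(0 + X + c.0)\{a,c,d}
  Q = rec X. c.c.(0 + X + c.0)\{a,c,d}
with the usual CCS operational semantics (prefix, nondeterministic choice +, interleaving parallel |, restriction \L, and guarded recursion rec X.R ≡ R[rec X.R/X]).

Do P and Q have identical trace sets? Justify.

trace-distinct — witness ⟨b⟩

Reachable graph of P (4 states):
  m0 = rec X. b.c.(0 + X + c.0)\{a,c,d} has moves -b-> m1
  m1 = c.(0 + (rec X. b.c.(0 + X + c.0)\{a,c,d}) + c.0)\{a,c,d} has moves -c-> m2
  m2 = (0 + (rec X. b.c.(0 + X + c.0)\{a,c,d}) + c.0)\{a,c,d} has moves -b-> m3
  m3 = (c.(0 + (rec X. b.c.(0 + X + c.0)\{a,c,d}) + c.0)\{a,c,d})\{a,c,d} has moves (no moves)
Reachable graph of Q (3 states):
  n0 = rec X. c.c.(0 + X + c.0)\{a,c,d} has moves -c-> n1
  n1 = c.(0 + (rec X. c.c.(0 + X + c.0)\{a,c,d}) + c.0)\{a,c,d} has moves -c-> n2
  n2 = (0 + (rec X. c.c.(0 + X + c.0)\{a,c,d}) + c.0)\{a,c,d} has moves (no moves)
Run σ = ⟨b⟩ on P: start {m0}
  [1] b ⇒ {m1}
  P completes σ.
Run σ = ⟨b⟩ on Q: start {n0}
  [1] b ⇒ no successor for Q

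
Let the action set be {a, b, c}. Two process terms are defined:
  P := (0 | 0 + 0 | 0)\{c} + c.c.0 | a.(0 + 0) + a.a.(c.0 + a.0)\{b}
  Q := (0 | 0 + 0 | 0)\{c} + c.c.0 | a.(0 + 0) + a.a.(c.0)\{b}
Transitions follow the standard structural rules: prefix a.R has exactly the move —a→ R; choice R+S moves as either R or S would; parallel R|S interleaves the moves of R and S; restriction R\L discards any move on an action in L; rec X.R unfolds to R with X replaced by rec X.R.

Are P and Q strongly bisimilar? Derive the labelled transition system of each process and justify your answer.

P ≁ Q

LTS(P): 9 reachable states
  s0 = (0 | 0 + 0 | 0)\{c} + c.c.0 | a.(0 + 0) + a.a.(c.0 + a.0)\{b} → -a-> s1, -a-> s2, -c-> s3
  s1 = a.(c.0 + a.0)\{b} → -a-> s4
  s2 = c.c.0 | (0 + 0) → -c-> s5
  s3 = c.0 | a.(0 + 0) → -a-> s5, -c-> s6
  s4 = (c.0 + a.0)\{b} → -a-> s7, -c-> s7
  s5 = c.0 | (0 + 0) → -c-> s8
  s6 = 0 | a.(0 + 0) → -a-> s8
  s7 = 0\{b} → ∅
  s8 = 0 | (0 + 0) → ∅
LTS(Q): 9 reachable states
  t0 = (0 | 0 + 0 | 0)\{c} + c.c.0 | a.(0 + 0) + a.a.(c.0)\{b} → -a-> t1, -a-> t2, -c-> t3
  t1 = a.(c.0)\{b} → -a-> t4
  t2 = c.c.0 | (0 + 0) → -c-> t5
  t3 = c.0 | a.(0 + 0) → -a-> t5, -c-> t6
  t4 = (c.0)\{b} → -c-> t7
  t5 = c.0 | (0 + 0) → -c-> t8
  t6 = 0 | a.(0 + 0) → -a-> t8
  t7 = 0\{b} → ∅
  t8 = 0 | (0 + 0) → ∅
Bisimilarity quotient blocks:
  B0 = {s0}
  B1 = {s1}
  B2 = {s4}
  B3 = {s7, s8, t7, t8}
  B4 = {s2, t2}
  B5 = {s5, t4, t5}
  B6 = {s3, t3}
  B7 = {s6, t6}
  B8 = {t0}
  B9 = {t1}
s0 ∈ B0, t0 ∈ B8 → different blocks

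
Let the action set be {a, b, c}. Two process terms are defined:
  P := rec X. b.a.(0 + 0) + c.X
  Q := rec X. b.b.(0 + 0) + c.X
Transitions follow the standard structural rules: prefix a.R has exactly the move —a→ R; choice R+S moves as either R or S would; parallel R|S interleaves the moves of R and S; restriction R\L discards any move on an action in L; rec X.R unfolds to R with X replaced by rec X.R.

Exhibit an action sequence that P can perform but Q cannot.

ba

P's transition system — 3 states:
  p0 = rec X. b.a.(0 + 0) + c.X → --b--▸ p1, --c--▸ p0
  p1 = a.(0 + 0) → --a--▸ p2
  p2 = 0 + 0 → (no moves)
Q's transition system — 3 states:
  q0 = rec X. b.b.(0 + 0) + c.X → --b--▸ q1, --c--▸ q0
  q1 = b.(0 + 0) → --b--▸ q2
  q2 = 0 + 0 → (no moves)
Trace ⟨ba⟩ through P, begin at {p0}:
  step 1 (b): {p1}
  step 2 (a): {p2}
  ✓ P
Trace ⟨ba⟩ through Q, begin at {q0}:
  step 1 (b): {q1}
  step 2 (a): no successor for Q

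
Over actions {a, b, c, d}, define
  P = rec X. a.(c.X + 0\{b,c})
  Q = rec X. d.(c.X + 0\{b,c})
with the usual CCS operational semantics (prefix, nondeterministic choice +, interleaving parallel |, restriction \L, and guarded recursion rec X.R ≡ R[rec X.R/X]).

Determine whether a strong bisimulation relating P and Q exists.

Reachable graph of P (2 states):
  p0 = rec X. a.(c.X + 0\{b,c}) ⊢ =a=> p1
  p1 = c.(rec X. a.(c.X + 0\{b,c})) + 0\{b,c} ⊢ =c=> p0
Reachable graph of Q (2 states):
  q0 = rec X. d.(c.X + 0\{b,c}) ⊢ =d=> q1
  q1 = c.(rec X. d.(c.X + 0\{b,c})) + 0\{b,c} ⊢ =c=> q0
Partition-refinement fixed point:
  B0 = {p0}
  B1 = {p1}
  B2 = {q0}
  B3 = {q1}
p0 ∈ B0, q0 ∈ B2 → different blocks

not bisimilar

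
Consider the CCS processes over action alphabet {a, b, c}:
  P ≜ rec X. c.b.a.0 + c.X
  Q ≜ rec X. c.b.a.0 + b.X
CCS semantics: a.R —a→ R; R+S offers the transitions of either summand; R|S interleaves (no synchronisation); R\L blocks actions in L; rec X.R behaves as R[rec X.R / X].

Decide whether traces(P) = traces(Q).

LTS(P): 4 reachable states
  u0 = rec X. c.b.a.0 + c.X | =c=> u0, =c=> u1
  u1 = b.a.0 | =b=> u2
  u2 = a.0 | =a=> u3
  u3 = 0 | deadlocked
LTS(Q): 4 reachable states
  v0 = rec X. c.b.a.0 + b.X | =b=> v0, =c=> v1
  v1 = b.a.0 | =b=> v2
  v2 = a.0 | =a=> v3
  v3 = 0 | deadlocked
Trace ⟨cc⟩ through P, begin at {u0}:
  after c @ step 1: {u0, u1}
  after c @ step 2: {u0, u1}
  ✓ P
Trace ⟨cc⟩ through Q, begin at {v0}:
  after c @ step 1: {v1}
  after c @ step 2: ∅  — Q cannot continue

traces(P) ≠ traces(Q) — witness ⟨cc⟩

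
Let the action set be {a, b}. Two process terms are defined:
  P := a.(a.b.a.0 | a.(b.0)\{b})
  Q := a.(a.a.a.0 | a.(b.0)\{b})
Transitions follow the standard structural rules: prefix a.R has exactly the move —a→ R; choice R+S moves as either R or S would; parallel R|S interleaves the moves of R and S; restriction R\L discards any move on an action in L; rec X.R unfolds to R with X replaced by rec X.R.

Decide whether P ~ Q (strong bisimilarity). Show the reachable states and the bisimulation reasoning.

Reachable graph of P (9 states):
  s0 = a.(a.b.a.0 | a.(b.0)\{b}) has moves --a--▸ s1
  s1 = a.b.a.0 | a.(b.0)\{b} has moves --a--▸ s2, --a--▸ s3
  s2 = a.b.a.0 | (b.0)\{b} has moves --a--▸ s4
  s3 = b.a.0 | a.(b.0)\{b} has moves --a--▸ s4, --b--▸ s5
  s4 = b.a.0 | (b.0)\{b} has moves --b--▸ s6
  s5 = a.0 | a.(b.0)\{b} has moves --a--▸ s6, --a--▸ s7
  s6 = a.0 | (b.0)\{b} has moves --a--▸ s8
  s7 = 0 | a.(b.0)\{b} has moves --a--▸ s8
  s8 = 0 | (b.0)\{b} has moves (no moves)
Reachable graph of Q (9 states):
  t0 = a.(a.a.a.0 | a.(b.0)\{b}) has moves --a--▸ t1
  t1 = a.a.a.0 | a.(b.0)\{b} has moves --a--▸ t2, --a--▸ t3
  t2 = a.a.0 | a.(b.0)\{b} has moves --a--▸ t4, --a--▸ t5
  t3 = a.a.a.0 | (b.0)\{b} has moves --a--▸ t5
  t4 = a.0 | a.(b.0)\{b} has moves --a--▸ t6, --a--▸ t7
  t5 = a.a.0 | (b.0)\{b} has moves --a--▸ t7
  t6 = 0 | a.(b.0)\{b} has moves --a--▸ t8
  t7 = a.0 | (b.0)\{b} has moves --a--▸ t8
  t8 = 0 | (b.0)\{b} has moves (no moves)
Bisimilarity quotient blocks:
  B0 = {s0}
  B1 = {s1}
  B2 = {s2}
  B3 = {s4}
  B4 = {s6, s7, t6, t7}
  B5 = {s8, t8}
  B6 = {s3}
  B7 = {s5, t4, t5}
  B8 = {t0}
  B9 = {t1}
  B10 = {t2, t3}
s0 ∈ B0, t0 ∈ B8 → different blocks

NO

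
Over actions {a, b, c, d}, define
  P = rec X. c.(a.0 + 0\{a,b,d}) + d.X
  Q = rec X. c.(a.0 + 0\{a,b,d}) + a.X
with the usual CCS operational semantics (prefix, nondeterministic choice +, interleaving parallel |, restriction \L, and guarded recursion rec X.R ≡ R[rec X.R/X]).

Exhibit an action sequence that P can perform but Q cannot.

d

Reachable graph of P (3 states):
  p0 = rec X. c.(a.0 + 0\{a,b,d}) + d.X ⊢ =c=> p1, =d=> p0
  p1 = a.0 + 0\{a,b,d} ⊢ =a=> p2
  p2 = 0 ⊢ ·
Reachable graph of Q (3 states):
  q0 = rec X. c.(a.0 + 0\{a,b,d}) + a.X ⊢ =a=> q0, =c=> q1
  q1 = a.0 + 0\{a,b,d} ⊢ =a=> q2
  q2 = 0 ⊢ ·
Executing d from P (initial set {p0}):
  step 1 (d): {p0}
  P completes σ.
Executing d from Q (initial set {q0}):
  step 1 (d): ∅  — Q cannot continue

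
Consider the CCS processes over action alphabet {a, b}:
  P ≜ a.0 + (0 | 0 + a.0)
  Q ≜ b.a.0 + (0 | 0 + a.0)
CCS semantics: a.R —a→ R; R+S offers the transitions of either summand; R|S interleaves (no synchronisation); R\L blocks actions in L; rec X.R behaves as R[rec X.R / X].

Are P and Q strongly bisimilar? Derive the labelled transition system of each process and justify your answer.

P ≁ Q

P's transition system — 2 states:
  s0 = a.0 + (0 | 0 + a.0) ⊢ =a=> s1
  s1 = 0 ⊢ (no moves)
Q's transition system — 3 states:
  t0 = b.a.0 + (0 | 0 + a.0) ⊢ =a=> t1, =b=> t2
  t1 = 0 ⊢ (no moves)
  t2 = a.0 ⊢ =a=> t1
Partition-refinement fixed point:
  B0 = {s0, t2}
  B1 = {s1, t1}
  B2 = {t0}
s0 ∈ B0, t0 ∈ B2 → different blocks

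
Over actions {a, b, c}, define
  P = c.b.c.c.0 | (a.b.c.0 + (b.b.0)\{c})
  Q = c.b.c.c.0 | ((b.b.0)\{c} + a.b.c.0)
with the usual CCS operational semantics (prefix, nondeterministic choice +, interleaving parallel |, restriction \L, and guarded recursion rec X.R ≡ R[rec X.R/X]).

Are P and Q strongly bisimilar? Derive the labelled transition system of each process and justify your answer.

Reachable graph of P (30 states):
  m0 = c.b.c.c.0 | (a.b.c.0 + (b.b.0)\{c}) ⊢ -a-> m1, -b-> m2, -c-> m3
  m1 = c.b.c.c.0 | b.c.0 ⊢ -b-> m4, -c-> m5
  m2 = c.b.c.c.0 | (b.0)\{c} ⊢ -b-> m6, -c-> m7
  m3 = b.c.c.0 | (a.b.c.0 + (b.b.0)\{c}) ⊢ -a-> m5, -b-> m7, -b-> m8
  m4 = c.b.c.c.0 | c.0 ⊢ -c-> m10, -c-> m9
  m5 = b.c.c.0 | b.c.0 ⊢ -b-> m11, -b-> m9
  m6 = c.b.c.c.0 | 0\{c} ⊢ -c-> m12
  m7 = b.c.c.0 | (b.0)\{c} ⊢ -b-> m12, -b-> m13
  m8 = c.c.0 | (a.b.c.0 + (b.b.0)\{c}) ⊢ -a-> m11, -b-> m13, -c-> m14
  m9 = b.c.c.0 | c.0 ⊢ -b-> m15, -c-> m16
  m10 = c.b.c.c.0 | 0 ⊢ -c-> m16
  m11 = c.c.0 | b.c.0 ⊢ -b-> m15, -c-> m17
  m12 = b.c.c.0 | 0\{c} ⊢ -b-> m18
  m13 = c.c.0 | (b.0)\{c} ⊢ -b-> m18, -c-> m19
  m14 = c.0 | (a.b.c.0 + (b.b.0)\{c}) ⊢ -a-> m17, -b-> m19, -c-> m20
  m15 = c.c.0 | c.0 ⊢ -c-> m21, -c-> m22
  m16 = b.c.c.0 | 0 ⊢ -b-> m22
  m17 = c.0 | b.c.0 ⊢ -b-> m21, -c-> m23
  m18 = c.c.0 | 0\{c} ⊢ -c-> m24
  m19 = c.0 | (b.0)\{c} ⊢ -b-> m24, -c-> m25
  m20 = 0 | (a.b.c.0 + (b.b.0)\{c}) ⊢ -a-> m23, -b-> m25
  m21 = c.0 | c.0 ⊢ -c-> m26, -c-> m27
  m22 = c.c.0 | 0 ⊢ -c-> m27
  m23 = 0 | b.c.0 ⊢ -b-> m26
  m24 = c.0 | 0\{c} ⊢ -c-> m28
  m25 = 0 | (b.0)\{c} ⊢ -b-> m28
  m26 = 0 | c.0 ⊢ -c-> m29
  m27 = c.0 | 0 ⊢ -c-> m29
  m28 = 0 | 0\{c} ⊢ stopped
  m29 = 0 | 0 ⊢ stopped
Reachable graph of Q (30 states):
  n0 = c.b.c.c.0 | ((b.b.0)\{c} + a.b.c.0) ⊢ -a-> n1, -b-> n2, -c-> n3
  n1 = c.b.c.c.0 | b.c.0 ⊢ -b-> n4, -c-> n5
  n2 = c.b.c.c.0 | (b.0)\{c} ⊢ -b-> n6, -c-> n7
  n3 = b.c.c.0 | ((b.b.0)\{c} + a.b.c.0) ⊢ -a-> n5, -b-> n7, -b-> n8
  n4 = c.b.c.c.0 | c.0 ⊢ -c-> n10, -c-> n9
  n5 = b.c.c.0 | b.c.0 ⊢ -b-> n11, -b-> n9
  n6 = c.b.c.c.0 | 0\{c} ⊢ -c-> n12
  n7 = b.c.c.0 | (b.0)\{c} ⊢ -b-> n12, -b-> n13
  n8 = c.c.0 | ((b.b.0)\{c} + a.b.c.0) ⊢ -a-> n11, -b-> n13, -c-> n14
  n9 = b.c.c.0 | c.0 ⊢ -b-> n15, -c-> n16
  n10 = c.b.c.c.0 | 0 ⊢ -c-> n16
  n11 = c.c.0 | b.c.0 ⊢ -b-> n15, -c-> n17
  n12 = b.c.c.0 | 0\{c} ⊢ -b-> n18
  n13 = c.c.0 | (b.0)\{c} ⊢ -b-> n18, -c-> n19
  n14 = c.0 | ((b.b.0)\{c} + a.b.c.0) ⊢ -a-> n17, -b-> n19, -c-> n20
  n15 = c.c.0 | c.0 ⊢ -c-> n21, -c-> n22
  n16 = b.c.c.0 | 0 ⊢ -b-> n22
  n17 = c.0 | b.c.0 ⊢ -b-> n21, -c-> n23
  n18 = c.c.0 | 0\{c} ⊢ -c-> n24
  n19 = c.0 | (b.0)\{c} ⊢ -b-> n24, -c-> n25
  n20 = 0 | ((b.b.0)\{c} + a.b.c.0) ⊢ -a-> n23, -b-> n25
  n21 = c.0 | c.0 ⊢ -c-> n26, -c-> n27
  n22 = c.c.0 | 0 ⊢ -c-> n27
  n23 = 0 | b.c.0 ⊢ -b-> n26
  n24 = c.0 | 0\{c} ⊢ -c-> n28
  n25 = 0 | (b.0)\{c} ⊢ -b-> n28
  n26 = 0 | c.0 ⊢ -c-> n29
  n27 = c.0 | 0 ⊢ -c-> n29
  n28 = 0 | 0\{c} ⊢ stopped
  n29 = 0 | 0 ⊢ stopped
Partition-refinement fixed point:
  B0 = {m0, n0}
  B1 = {m2, n2}
  B2 = {m7, n7}
  B3 = {m13, n13}
  B4 = {m18, m21, m22, n18, n21, n22}
  B5 = {m24, m26, m27, n24, n26, n27}
  B6 = {m28, m29, n28, n29}
  B7 = {m19, n19}
  B8 = {m25, n25}
  B9 = {m12, m16, n12, n16}
  B10 = {m10, m6, n10, n6}
  B11 = {m3, n3}
  B12 = {m5, n5}
  B13 = {m9, n9}
  B14 = {m15, n15}
  B15 = {m11, n11}
  B16 = {m17, n17}
  B17 = {m23, n23}
  B18 = {m8, n8}
  B19 = {m14, n14}
  B20 = {m20, n20}
  B21 = {m1, n1}
  B22 = {m4, n4}
m0 ∈ B0, n0 ∈ B0 → same block

P ~ Q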